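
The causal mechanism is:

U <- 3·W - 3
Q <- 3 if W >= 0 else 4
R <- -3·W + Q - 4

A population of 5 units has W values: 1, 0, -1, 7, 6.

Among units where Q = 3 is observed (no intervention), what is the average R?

Conditioning on Q=3 selects the 4 unit(s) with W ∈ {1, 0, 7, 6}. Their R values: -4, -1, -22, -19. Mean = -11.5.

-11.5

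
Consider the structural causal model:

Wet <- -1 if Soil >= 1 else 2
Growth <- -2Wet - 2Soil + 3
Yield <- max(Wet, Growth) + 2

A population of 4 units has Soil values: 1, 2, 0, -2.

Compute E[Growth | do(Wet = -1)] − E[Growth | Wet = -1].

do(Wet=-1) breaks Wet's dependence on Soil. With Wet=-1 fixed, Growth across the units is 3, 1, 5, 9, mean 4.5.
Observing Wet=-1 restricts to units where Wet's equation naturally yields -1: Soil ∈ {1, 2}. In that subpopulation Growth = 3, 1, mean 2.
Difference = 4.5 − 2 = 2.5.

2.5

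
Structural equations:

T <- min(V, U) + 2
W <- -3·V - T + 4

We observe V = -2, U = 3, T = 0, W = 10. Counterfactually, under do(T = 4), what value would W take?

The intervention breaks the incoming arrows to T: T <- min(V, U) + 2 no longer applies, and T = 4.
W = -3·V - T + 4  [with V=-2, T=4]  = 6

6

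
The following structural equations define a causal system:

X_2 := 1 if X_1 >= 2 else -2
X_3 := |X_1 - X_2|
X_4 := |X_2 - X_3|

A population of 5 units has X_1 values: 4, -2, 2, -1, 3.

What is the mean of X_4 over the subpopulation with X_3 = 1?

1.5

Observing X_3=1 restricts to units where X_3's equation naturally yields 1: X_1 ∈ {2, -1}. In that subpopulation X_4 = 0, 3, mean 1.5.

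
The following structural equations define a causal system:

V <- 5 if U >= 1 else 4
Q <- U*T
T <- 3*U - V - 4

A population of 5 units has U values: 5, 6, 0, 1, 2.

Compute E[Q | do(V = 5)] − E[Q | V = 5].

do(V=5) breaks V's dependence on U. With V=5 fixed, Q across the units is 30, 54, 0, -6, -6, mean 14.4.
Conditioning on V=5 selects the 4 unit(s) with U ∈ {5, 6, 1, 2}. Their Q values: 30, 54, -6, -6. Mean = 18.
Difference = 14.4 − 18 = -3.6.

-3.6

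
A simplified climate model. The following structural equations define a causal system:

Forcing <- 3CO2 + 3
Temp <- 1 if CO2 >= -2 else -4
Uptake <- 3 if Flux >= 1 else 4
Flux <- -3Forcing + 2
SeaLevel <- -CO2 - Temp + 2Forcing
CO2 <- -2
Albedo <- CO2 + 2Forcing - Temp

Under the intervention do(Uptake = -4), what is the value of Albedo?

-9

Under do(Uptake=-4), the mechanism Uptake <- 3 if Flux >= 1 else 4 is discarded; Uptake is fixed at -4.
Since Albedo is not a descendant of the intervened variable, it is unaffected.
Forcing = 3CO2 + 3  [with CO2=-2]  = -3
Temp = 1 if CO2 >= -2 else -4  [with CO2=-2]  = 1
Albedo = CO2 + 2Forcing - Temp  [with CO2=-2, Forcing=-3, Temp=1]  = -9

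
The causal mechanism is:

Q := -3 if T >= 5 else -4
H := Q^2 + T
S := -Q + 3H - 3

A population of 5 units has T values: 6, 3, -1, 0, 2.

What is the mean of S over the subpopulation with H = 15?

45.5

Observing H=15 restricts to units where H's equation naturally yields 15: T ∈ {6, -1}. In that subpopulation S = 45, 46, mean 45.5.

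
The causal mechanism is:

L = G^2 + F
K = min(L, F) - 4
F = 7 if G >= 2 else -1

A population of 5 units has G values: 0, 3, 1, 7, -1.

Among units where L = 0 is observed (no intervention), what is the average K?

Conditioning on L=0 selects the 2 unit(s) with G ∈ {1, -1}. Their K values: -5, -5. Mean = -5.

-5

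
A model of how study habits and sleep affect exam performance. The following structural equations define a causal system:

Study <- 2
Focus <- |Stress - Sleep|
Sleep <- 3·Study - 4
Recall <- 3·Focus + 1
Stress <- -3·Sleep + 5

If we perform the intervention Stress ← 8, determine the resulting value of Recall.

19

do(Stress=8) replaces the equation Stress <- -3·Sleep + 5 with the constant Stress = 8.
Sleep = 3·Study - 4  [with Study=2]  = 2
Focus = |Stress - Sleep|  [with Stress=8, Sleep=2]  = 6
Recall = 3·Focus + 1  [with Focus=6]  = 19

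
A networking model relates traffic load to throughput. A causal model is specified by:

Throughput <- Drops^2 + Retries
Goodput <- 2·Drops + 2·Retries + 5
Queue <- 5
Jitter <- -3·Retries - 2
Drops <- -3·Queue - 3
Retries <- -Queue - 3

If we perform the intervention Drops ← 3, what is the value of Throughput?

1

do(Drops=3) replaces the equation Drops <- -3·Queue - 3 with the constant Drops = 3.
Retries = -Queue - 3  [with Queue=5]  = -8
Throughput = Drops^2 + Retries  [with Drops=3, Retries=-8]  = 1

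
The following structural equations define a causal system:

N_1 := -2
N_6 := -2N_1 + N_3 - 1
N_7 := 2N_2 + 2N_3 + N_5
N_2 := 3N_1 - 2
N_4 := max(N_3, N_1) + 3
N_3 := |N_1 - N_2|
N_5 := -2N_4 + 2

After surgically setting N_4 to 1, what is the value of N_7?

-4

The intervention breaks the incoming arrows to N_4: N_4 := max(N_3, N_1) + 3 no longer applies, and N_4 = 1.
N_2 = 3N_1 - 2  [with N_1=-2]  = -8
N_3 = |N_1 - N_2|  [with N_1=-2, N_2=-8]  = 6
N_5 = -2N_4 + 2  [with N_4=1]  = 0
N_7 = 2N_2 + 2N_3 + N_5  [with N_2=-8, N_3=6, N_5=0]  = -4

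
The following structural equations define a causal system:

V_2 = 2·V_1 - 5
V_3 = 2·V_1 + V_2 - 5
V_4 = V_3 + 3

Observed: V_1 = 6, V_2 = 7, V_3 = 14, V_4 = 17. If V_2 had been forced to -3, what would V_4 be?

Under do(V_2=-3), the mechanism V_2 = 2·V_1 - 5 is discarded; V_2 is fixed at -3.
V_3 = 2·V_1 + V_2 - 5  [with V_1=6, V_2=-3]  = 4
V_4 = V_3 + 3  [with V_3=4]  = 7

7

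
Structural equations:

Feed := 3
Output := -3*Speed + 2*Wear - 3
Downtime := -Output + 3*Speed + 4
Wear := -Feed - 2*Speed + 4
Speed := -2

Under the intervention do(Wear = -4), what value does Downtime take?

do(Wear=-4) replaces the equation Wear := -Feed - 2*Speed + 4 with the constant Wear = -4.
Output = -3*Speed + 2*Wear - 3  [with Speed=-2, Wear=-4]  = -5
Downtime = -Output + 3*Speed + 4  [with Output=-5, Speed=-2]  = 3

3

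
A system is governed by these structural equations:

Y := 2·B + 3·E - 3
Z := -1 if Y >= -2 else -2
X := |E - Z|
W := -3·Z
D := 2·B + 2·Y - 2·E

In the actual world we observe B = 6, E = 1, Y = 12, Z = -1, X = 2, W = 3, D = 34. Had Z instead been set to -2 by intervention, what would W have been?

6

Under do(Z=-2), the mechanism Z := -1 if Y >= -2 else -2 is discarded; Z is fixed at -2.
W = -3·Z  [with Z=-2]  = 6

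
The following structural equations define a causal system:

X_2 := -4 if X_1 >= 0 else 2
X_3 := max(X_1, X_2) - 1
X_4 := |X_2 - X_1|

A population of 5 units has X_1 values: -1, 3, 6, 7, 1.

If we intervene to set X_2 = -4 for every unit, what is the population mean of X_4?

Under do(X_2=-4), X_2's equation is replaced by X_2=-4 for every unit. Per-unit X_4: 3, 7, 10, 11, 5. Mean = 7.2.

7.2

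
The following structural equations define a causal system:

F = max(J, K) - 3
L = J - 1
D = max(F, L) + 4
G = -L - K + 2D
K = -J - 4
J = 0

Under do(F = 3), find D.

Intervening sets F = 3 and removes its equation (F = max(J, K) - 3).
L = J - 1  [with J=0]  = -1
D = max(F, L) + 4  [with F=3, L=-1]  = 7

7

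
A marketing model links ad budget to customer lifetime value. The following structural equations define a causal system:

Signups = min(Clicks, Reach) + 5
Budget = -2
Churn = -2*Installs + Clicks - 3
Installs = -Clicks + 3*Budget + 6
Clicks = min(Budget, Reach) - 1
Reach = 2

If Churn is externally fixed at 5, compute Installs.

do(Churn=5) replaces the equation Churn = -2*Installs + Clicks - 3 with the constant Churn = 5.
No directed path runs from Churn to Installs, so Installs keeps its natural value.
Clicks = min(Budget, Reach) - 1  [with Budget=-2, Reach=2]  = -3
Installs = -Clicks + 3*Budget + 6  [with Clicks=-3, Budget=-2]  = 3

3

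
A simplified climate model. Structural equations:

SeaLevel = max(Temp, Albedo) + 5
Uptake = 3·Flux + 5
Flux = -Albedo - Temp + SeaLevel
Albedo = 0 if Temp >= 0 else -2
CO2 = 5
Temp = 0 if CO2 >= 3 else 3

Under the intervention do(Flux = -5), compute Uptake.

-10

The intervention breaks the incoming arrows to Flux: Flux = -Albedo - Temp + SeaLevel no longer applies, and Flux = -5.
Uptake = 3·Flux + 5  [with Flux=-5]  = -10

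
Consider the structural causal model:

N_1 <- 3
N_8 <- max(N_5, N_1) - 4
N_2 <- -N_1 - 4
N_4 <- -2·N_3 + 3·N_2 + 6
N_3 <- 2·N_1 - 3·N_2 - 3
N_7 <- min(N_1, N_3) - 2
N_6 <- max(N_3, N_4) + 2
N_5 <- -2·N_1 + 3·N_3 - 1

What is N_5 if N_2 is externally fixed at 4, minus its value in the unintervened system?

-99

do(N_2=4) replaces the equation N_2 <- -N_1 - 4 with the constant N_2 = 4.
N_3 = 2·N_1 - 3·N_2 - 3  [with N_1=3, N_2=4]  = -9
N_5 = -2·N_1 + 3·N_3 - 1  [with N_1=3, N_3=-9]  = -34
Without intervention: N_2 = -N_1 - 4  [with N_1=3]  = -7; N_3 = 2·N_1 - 3·N_2 - 3  [with N_1=3, N_2=-7]  = 24; N_5 = -2·N_1 + 3·N_3 - 1  [with N_1=3, N_3=24]  = 65.
Change = -34 − 65 = -99.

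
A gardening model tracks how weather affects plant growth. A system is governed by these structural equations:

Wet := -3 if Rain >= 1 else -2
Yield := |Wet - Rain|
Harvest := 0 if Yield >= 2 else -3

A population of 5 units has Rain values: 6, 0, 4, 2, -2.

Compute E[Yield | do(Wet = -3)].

5

Every unit gets Wet=-3 under the intervention. Yield values become 9, 3, 7, 5, 1; E[Yield|do(Wet=-3)] = 5.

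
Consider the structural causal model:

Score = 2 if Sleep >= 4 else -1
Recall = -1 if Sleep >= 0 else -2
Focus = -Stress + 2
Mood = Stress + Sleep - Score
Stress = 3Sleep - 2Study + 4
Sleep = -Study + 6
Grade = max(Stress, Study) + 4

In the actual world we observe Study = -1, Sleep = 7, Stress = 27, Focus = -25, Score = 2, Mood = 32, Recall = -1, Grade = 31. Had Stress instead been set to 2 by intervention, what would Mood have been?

The intervention breaks the incoming arrows to Stress: Stress = 3Sleep - 2Study + 4 no longer applies, and Stress = 2.
Sleep = -Study + 6  [with Study=-1]  = 7
Score = 2 if Sleep >= 4 else -1  [with Sleep=7]  = 2
Mood = Stress + Sleep - Score  [with Stress=2, Sleep=7, Score=2]  = 7

7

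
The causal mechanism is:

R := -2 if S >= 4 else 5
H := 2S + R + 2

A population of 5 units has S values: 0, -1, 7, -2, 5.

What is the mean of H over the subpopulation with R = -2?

12

E[H|R=-2] averages over only the 2 units with R=-2 (S = 7, 5): H = 14, 10, mean 12.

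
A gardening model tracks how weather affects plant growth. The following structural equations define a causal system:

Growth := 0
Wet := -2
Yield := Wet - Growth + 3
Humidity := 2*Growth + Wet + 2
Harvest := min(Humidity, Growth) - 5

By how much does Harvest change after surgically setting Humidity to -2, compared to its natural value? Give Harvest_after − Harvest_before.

-2

do(Humidity=-2) replaces the equation Humidity := 2*Growth + Wet + 2 with the constant Humidity = -2.
Harvest = min(Humidity, Growth) - 5  [with Humidity=-2, Growth=0]  = -7
Without intervention: Humidity = 2*Growth + Wet + 2  [with Growth=0, Wet=-2]  = 0; Harvest = min(Humidity, Growth) - 5  [with Humidity=0, Growth=0]  = -5.
Change = -7 − (-5) = -2.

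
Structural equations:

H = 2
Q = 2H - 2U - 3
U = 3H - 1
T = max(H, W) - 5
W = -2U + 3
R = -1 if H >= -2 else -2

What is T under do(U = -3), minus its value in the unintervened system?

do(U=-3) replaces the equation U = 3H - 1 with the constant U = -3.
W = -2U + 3  [with U=-3]  = 9
T = max(H, W) - 5  [with H=2, W=9]  = 4
Without intervention: U = 3H - 1  [with H=2]  = 5; W = -2U + 3  [with U=5]  = -7; T = max(H, W) - 5  [with H=2, W=-7]  = -3.
Change = 4 − (-3) = 7.

7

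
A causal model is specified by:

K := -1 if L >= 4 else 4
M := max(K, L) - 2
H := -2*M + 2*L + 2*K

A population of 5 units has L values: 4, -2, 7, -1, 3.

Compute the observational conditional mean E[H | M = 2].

E[H|M=2] averages over only the 4 units with M=2 (L = 4, -2, -1, 3): H = 2, 0, 2, 10, mean 3.5.

3.5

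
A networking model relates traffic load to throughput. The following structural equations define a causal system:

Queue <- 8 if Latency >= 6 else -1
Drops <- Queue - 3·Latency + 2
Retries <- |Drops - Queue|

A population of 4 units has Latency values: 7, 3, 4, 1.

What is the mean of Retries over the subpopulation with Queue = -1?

6

E[Retries|Queue=-1] averages over only the 3 units with Queue=-1 (Latency = 3, 4, 1): Retries = 7, 10, 1, mean 6.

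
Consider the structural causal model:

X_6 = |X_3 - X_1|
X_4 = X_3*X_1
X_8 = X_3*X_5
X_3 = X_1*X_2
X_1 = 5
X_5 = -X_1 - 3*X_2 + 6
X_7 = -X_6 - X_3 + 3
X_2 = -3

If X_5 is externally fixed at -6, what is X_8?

90

do(X_5=-6) replaces the equation X_5 = -X_1 - 3*X_2 + 6 with the constant X_5 = -6.
X_3 = X_1*X_2  [with X_1=5, X_2=-3]  = -15
X_8 = X_3*X_5  [with X_3=-15, X_5=-6]  = 90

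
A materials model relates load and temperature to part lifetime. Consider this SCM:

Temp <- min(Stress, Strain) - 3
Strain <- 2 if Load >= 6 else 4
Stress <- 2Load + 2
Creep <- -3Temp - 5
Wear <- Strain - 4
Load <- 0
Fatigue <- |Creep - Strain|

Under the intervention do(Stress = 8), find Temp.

1

Under do(Stress=8), the mechanism Stress <- 2Load + 2 is discarded; Stress is fixed at 8.
Strain = 2 if Load >= 6 else 4  [with Load=0]  = 4
Temp = min(Stress, Strain) - 3  [with Stress=8, Strain=4]  = 1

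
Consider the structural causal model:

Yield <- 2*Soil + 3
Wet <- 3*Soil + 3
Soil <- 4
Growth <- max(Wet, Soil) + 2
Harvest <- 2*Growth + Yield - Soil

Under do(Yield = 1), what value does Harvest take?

31

Intervening sets Yield = 1 and removes its equation (Yield <- 2*Soil + 3).
Wet = 3*Soil + 3  [with Soil=4]  = 15
Growth = max(Wet, Soil) + 2  [with Wet=15, Soil=4]  = 17
Harvest = 2*Growth + Yield - Soil  [with Growth=17, Yield=1, Soil=4]  = 31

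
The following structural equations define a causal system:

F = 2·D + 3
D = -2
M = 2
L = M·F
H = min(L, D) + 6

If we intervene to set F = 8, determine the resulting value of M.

2

Under do(F=8), the mechanism F = 2·D + 3 is discarded; F is fixed at 8.
Since M is not a descendant of the intervened variable, it is unaffected.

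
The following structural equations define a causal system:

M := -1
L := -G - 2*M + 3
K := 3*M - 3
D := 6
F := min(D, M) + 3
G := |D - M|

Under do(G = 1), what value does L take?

4

Intervening sets G = 1 and removes its equation (G := |D - M|).
L = -G - 2*M + 3  [with G=1, M=-1]  = 4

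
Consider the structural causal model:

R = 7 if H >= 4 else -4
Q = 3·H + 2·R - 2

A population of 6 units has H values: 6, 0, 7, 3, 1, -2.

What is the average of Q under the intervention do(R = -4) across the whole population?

do(R=-4) breaks R's dependence on H. With R=-4 fixed, Q across the units is 8, -10, 11, -1, -7, -16, mean -2.5.

-2.5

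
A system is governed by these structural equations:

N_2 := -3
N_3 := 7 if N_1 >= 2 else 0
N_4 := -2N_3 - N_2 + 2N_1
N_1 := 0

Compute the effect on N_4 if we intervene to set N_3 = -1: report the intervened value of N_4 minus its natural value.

2

The intervention breaks the incoming arrows to N_3: N_3 := 7 if N_1 >= 2 else 0 no longer applies, and N_3 = -1.
N_4 = -2N_3 - N_2 + 2N_1  [with N_3=-1, N_2=-3, N_1=0]  = 5
Without intervention: N_3 = 7 if N_1 >= 2 else 0  [with N_1=0]  = 0; N_4 = -2N_3 - N_2 + 2N_1  [with N_3=0, N_2=-3, N_1=0]  = 3.
Change = 5 − 3 = 2.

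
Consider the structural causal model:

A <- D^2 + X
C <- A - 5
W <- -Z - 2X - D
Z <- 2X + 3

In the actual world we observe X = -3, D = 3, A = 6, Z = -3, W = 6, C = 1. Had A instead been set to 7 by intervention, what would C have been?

2

The intervention breaks the incoming arrows to A: A <- D^2 + X no longer applies, and A = 7.
C = A - 5  [with A=7]  = 2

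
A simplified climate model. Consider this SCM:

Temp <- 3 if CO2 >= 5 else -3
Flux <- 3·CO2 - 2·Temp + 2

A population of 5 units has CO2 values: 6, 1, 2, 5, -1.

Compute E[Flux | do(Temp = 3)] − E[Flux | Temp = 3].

-8.7

The intervention sets Temp=3 in all 5 units regardless of CO2. Recomputing Flux per unit gives 14, -1, 2, 11, -7; average 3.8.
E[Flux|Temp=3] averages over only the 2 units with Temp=3 (CO2 = 6, 5): Flux = 14, 11, mean 12.5.
Difference = 3.8 − 12.5 = -8.7.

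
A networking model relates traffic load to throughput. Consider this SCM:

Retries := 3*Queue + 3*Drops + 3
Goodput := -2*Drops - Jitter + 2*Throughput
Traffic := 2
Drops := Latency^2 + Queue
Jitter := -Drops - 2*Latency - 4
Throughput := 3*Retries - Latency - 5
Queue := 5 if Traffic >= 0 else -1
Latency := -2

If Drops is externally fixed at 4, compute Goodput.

170

do(Drops=4) replaces the equation Drops := Latency^2 + Queue with the constant Drops = 4.
Queue = 5 if Traffic >= 0 else -1  [with Traffic=2]  = 5
Retries = 3*Queue + 3*Drops + 3  [with Queue=5, Drops=4]  = 30
Jitter = -Drops - 2*Latency - 4  [with Drops=4, Latency=-2]  = -4
Throughput = 3*Retries - Latency - 5  [with Retries=30, Latency=-2]  = 87
Goodput = -2*Drops - Jitter + 2*Throughput  [with Drops=4, Jitter=-4, Throughput=87]  = 170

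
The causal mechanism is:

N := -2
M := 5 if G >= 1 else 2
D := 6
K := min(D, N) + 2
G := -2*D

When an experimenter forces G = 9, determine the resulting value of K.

do(G=9) replaces the equation G := -2*D with the constant G = 9.
K is not downstream of the intervention, so its value is determined by the original equations.
K = min(D, N) + 2  [with D=6, N=-2]  = 0

0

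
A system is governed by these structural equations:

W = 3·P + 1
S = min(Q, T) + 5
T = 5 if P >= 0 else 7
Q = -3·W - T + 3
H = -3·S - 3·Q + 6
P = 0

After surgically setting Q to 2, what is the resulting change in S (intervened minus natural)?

Intervening sets Q = 2 and removes its equation (Q = -3·W - T + 3).
T = 5 if P >= 0 else 7  [with P=0]  = 5
S = min(Q, T) + 5  [with Q=2, T=5]  = 7
Without intervention: T = 5 if P >= 0 else 7  [with P=0]  = 5; W = 3·P + 1  [with P=0]  = 1; Q = -3·W - T + 3  [with W=1, T=5]  = -5; S = min(Q, T) + 5  [with Q=-5, T=5]  = 0.
Change = 7 − 0 = 7.

7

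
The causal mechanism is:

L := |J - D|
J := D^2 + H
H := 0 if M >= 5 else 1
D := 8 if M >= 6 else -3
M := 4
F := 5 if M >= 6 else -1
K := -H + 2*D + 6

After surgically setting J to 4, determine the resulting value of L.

The intervention breaks the incoming arrows to J: J := D^2 + H no longer applies, and J = 4.
D = 8 if M >= 6 else -3  [with M=4]  = -3
L = |J - D|  [with J=4, D=-3]  = 7

7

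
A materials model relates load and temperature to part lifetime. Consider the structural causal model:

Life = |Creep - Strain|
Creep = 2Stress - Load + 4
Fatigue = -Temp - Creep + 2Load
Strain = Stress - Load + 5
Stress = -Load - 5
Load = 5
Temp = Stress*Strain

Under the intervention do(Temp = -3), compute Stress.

The intervention breaks the incoming arrows to Temp: Temp = Stress*Strain no longer applies, and Temp = -3.
Since Stress is not a descendant of the intervened variable, it is unaffected.
Stress = -Load - 5  [with Load=5]  = -10

-10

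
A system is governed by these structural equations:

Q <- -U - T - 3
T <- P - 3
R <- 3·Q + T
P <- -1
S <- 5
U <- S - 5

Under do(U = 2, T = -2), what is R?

-11

The joint intervention fixes U = 2, T = -2, removing each variable's own equation.
Q = -U - T - 3  [with U=2, T=-2]  = -3
R = 3·Q + T  [with Q=-3, T=-2]  = -11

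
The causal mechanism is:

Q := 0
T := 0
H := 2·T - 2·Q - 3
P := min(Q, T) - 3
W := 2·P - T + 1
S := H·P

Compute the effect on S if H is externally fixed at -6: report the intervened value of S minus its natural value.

9

The intervention breaks the incoming arrows to H: H := 2·T - 2·Q - 3 no longer applies, and H = -6.
P = min(Q, T) - 3  [with Q=0, T=0]  = -3
S = H·P  [with H=-6, P=-3]  = 18
Without intervention: H = 2·T - 2·Q - 3  [with T=0, Q=0]  = -3; P = min(Q, T) - 3  [with Q=0, T=0]  = -3; S = H·P  [with H=-3, P=-3]  = 9.
Change = 18 − 9 = 9.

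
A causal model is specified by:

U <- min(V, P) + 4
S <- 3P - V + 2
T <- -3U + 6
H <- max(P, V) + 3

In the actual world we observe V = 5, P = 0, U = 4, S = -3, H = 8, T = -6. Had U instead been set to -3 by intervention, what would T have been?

The intervention breaks the incoming arrows to U: U <- min(V, P) + 4 no longer applies, and U = -3.
T = -3U + 6  [with U=-3]  = 15

15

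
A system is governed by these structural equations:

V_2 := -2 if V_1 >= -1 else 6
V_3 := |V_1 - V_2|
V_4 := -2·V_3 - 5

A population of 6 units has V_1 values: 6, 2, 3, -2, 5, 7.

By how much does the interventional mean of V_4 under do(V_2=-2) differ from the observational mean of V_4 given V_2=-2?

2.2

do(V_2=-2) breaks V_2's dependence on V_1. With V_2=-2 fixed, V_4 across the units is -21, -13, -15, -5, -19, -23, mean -16.
Observing V_2=-2 restricts to units where V_2's equation naturally yields -2: V_1 ∈ {6, 2, 3, 5, 7}. In that subpopulation V_4 = -21, -13, -15, -19, -23, mean -18.2.
Difference = -16 − (-18.2) = 2.2.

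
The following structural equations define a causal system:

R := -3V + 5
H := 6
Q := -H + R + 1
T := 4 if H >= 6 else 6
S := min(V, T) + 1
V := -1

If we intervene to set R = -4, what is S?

The intervention breaks the incoming arrows to R: R := -3V + 5 no longer applies, and R = -4.
Since S is not a descendant of the intervened variable, it is unaffected.
T = 4 if H >= 6 else 6  [with H=6]  = 4
S = min(V, T) + 1  [with V=-1, T=4]  = 0

0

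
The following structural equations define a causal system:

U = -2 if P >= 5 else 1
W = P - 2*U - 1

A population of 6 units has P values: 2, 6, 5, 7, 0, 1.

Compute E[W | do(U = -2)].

6.5

The intervention sets U=-2 in all 6 units regardless of P. Recomputing W per unit gives 5, 9, 8, 10, 3, 4; average 6.5.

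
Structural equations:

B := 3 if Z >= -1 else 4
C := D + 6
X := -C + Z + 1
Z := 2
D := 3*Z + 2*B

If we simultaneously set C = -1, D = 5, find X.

The joint intervention fixes C = -1, D = 5, removing each variable's own equation.
X = -C + Z + 1  [with C=-1, Z=2]  = 4

4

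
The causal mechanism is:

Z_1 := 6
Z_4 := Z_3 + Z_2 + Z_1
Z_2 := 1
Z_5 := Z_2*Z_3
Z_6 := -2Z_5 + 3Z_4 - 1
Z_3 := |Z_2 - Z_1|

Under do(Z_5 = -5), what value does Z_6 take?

The intervention breaks the incoming arrows to Z_5: Z_5 := Z_2*Z_3 no longer applies, and Z_5 = -5.
Z_3 = |Z_2 - Z_1|  [with Z_2=1, Z_1=6]  = 5
Z_4 = Z_3 + Z_2 + Z_1  [with Z_3=5, Z_2=1, Z_1=6]  = 12
Z_6 = -2Z_5 + 3Z_4 - 1  [with Z_5=-5, Z_4=12]  = 45

45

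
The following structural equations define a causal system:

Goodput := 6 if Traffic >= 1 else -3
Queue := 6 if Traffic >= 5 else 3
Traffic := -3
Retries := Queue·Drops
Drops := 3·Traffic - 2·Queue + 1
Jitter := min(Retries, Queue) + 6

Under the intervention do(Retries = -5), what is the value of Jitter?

1

Intervening sets Retries = -5 and removes its equation (Retries := Queue·Drops).
Queue = 6 if Traffic >= 5 else 3  [with Traffic=-3]  = 3
Jitter = min(Retries, Queue) + 6  [with Retries=-5, Queue=3]  = 1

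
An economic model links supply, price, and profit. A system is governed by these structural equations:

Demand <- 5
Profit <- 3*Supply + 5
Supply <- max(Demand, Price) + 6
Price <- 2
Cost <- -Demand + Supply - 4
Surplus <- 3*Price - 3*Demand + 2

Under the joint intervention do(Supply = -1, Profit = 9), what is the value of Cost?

-10

The joint intervention fixes Supply = -1, Profit = 9, removing each variable's own equation.
Cost = -Demand + Supply - 4  [with Demand=5, Supply=-1]  = -10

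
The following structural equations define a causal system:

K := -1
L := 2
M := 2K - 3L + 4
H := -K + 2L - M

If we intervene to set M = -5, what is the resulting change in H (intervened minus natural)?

1

The intervention breaks the incoming arrows to M: M := 2K - 3L + 4 no longer applies, and M = -5.
H = -K + 2L - M  [with K=-1, L=2, M=-5]  = 10
Without intervention: M = 2K - 3L + 4  [with K=-1, L=2]  = -4; H = -K + 2L - M  [with K=-1, L=2, M=-4]  = 9.
Change = 10 − 9 = 1.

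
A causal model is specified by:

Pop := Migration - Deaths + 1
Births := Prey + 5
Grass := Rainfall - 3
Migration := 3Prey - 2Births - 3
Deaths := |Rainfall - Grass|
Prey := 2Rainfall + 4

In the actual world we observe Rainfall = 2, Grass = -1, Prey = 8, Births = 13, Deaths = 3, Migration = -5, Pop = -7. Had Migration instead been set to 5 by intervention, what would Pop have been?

Intervening sets Migration = 5 and removes its equation (Migration := 3Prey - 2Births - 3).
Grass = Rainfall - 3  [with Rainfall=2]  = -1
Deaths = |Rainfall - Grass|  [with Rainfall=2, Grass=-1]  = 3
Pop = Migration - Deaths + 1  [with Migration=5, Deaths=3]  = 3

3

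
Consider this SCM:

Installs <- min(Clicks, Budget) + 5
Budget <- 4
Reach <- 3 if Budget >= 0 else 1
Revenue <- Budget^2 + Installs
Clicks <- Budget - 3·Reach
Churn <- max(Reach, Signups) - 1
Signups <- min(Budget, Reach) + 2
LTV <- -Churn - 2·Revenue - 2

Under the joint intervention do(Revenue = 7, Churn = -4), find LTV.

-12

Under do(Revenue = 7, Churn = -4), each intervened variable's structural equation is replaced by its fixed value.
LTV = -Churn - 2·Revenue - 2  [with Churn=-4, Revenue=7]  = -12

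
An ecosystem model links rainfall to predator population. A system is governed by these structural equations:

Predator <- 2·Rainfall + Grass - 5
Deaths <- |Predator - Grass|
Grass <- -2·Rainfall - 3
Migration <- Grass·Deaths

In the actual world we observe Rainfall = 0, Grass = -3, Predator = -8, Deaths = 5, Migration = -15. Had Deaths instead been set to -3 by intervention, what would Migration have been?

9

Intervening sets Deaths = -3 and removes its equation (Deaths <- |Predator - Grass|).
Grass = -2·Rainfall - 3  [with Rainfall=0]  = -3
Migration = Grass·Deaths  [with Grass=-3, Deaths=-3]  = 9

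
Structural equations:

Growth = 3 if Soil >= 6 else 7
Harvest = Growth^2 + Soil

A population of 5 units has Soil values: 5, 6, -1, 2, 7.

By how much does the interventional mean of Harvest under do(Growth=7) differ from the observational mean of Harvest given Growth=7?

do(Growth=7) breaks Growth's dependence on Soil. With Growth=7 fixed, Harvest across the units is 54, 55, 48, 51, 56, mean 52.8.
E[Harvest|Growth=7] averages over only the 3 units with Growth=7 (Soil = 5, -1, 2): Harvest = 54, 48, 51, mean 51.
Difference = 52.8 − 51 = 1.8.

1.8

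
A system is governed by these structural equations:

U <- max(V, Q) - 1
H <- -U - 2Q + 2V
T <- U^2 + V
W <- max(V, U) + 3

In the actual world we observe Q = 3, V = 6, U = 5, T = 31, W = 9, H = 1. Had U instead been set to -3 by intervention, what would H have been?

The intervention breaks the incoming arrows to U: U <- max(V, Q) - 1 no longer applies, and U = -3.
H = -U - 2Q + 2V  [with U=-3, Q=3, V=6]  = 9

9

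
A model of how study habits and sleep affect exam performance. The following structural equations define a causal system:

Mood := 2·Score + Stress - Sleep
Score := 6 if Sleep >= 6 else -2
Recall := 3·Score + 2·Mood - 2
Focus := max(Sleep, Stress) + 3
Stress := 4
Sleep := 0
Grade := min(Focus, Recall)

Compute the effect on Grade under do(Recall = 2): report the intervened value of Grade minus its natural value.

Intervening sets Recall = 2 and removes its equation (Recall := 3·Score + 2·Mood - 2).
Focus = max(Sleep, Stress) + 3  [with Sleep=0, Stress=4]  = 7
Grade = min(Focus, Recall)  [with Focus=7, Recall=2]  = 2
Without intervention: Focus = max(Sleep, Stress) + 3  [with Sleep=0, Stress=4]  = 7; Score = 6 if Sleep >= 6 else -2  [with Sleep=0]  = -2; Mood = 2·Score + Stress - Sleep  [with Score=-2, Stress=4, Sleep=0]  = 0; Recall = 3·Score + 2·Mood - 2  [with Score=-2, Mood=0]  = -8; Grade = min(Focus, Recall)  [with Focus=7, Recall=-8]  = -8.
Change = 2 − (-8) = 10.

10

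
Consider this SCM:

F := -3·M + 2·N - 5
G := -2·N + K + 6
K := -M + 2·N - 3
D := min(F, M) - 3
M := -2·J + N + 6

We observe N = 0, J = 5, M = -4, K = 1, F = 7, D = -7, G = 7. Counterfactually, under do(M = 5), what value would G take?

The intervention breaks the incoming arrows to M: M := -2·J + N + 6 no longer applies, and M = 5.
K = -M + 2·N - 3  [with M=5, N=0]  = -8
G = -2·N + K + 6  [with N=0, K=-8]  = -2

-2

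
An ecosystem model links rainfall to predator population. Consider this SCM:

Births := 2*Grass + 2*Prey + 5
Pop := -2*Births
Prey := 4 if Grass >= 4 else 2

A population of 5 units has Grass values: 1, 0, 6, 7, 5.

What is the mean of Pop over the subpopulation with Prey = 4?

E[Pop|Prey=4] averages over only the 3 units with Prey=4 (Grass = 6, 7, 5): Pop = -50, -54, -46, mean -50.

-50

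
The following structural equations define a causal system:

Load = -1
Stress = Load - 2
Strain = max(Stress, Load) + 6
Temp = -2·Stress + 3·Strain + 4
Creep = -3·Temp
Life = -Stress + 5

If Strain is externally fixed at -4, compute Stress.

-3

Under do(Strain=-4), the mechanism Strain = max(Stress, Load) + 6 is discarded; Strain is fixed at -4.
Since Stress is not a descendant of the intervened variable, it is unaffected.
Stress = Load - 2  [with Load=-1]  = -3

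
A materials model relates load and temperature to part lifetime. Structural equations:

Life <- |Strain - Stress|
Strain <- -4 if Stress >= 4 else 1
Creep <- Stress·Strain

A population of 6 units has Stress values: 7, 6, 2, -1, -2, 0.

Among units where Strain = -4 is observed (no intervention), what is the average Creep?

Conditioning on Strain=-4 selects the 2 unit(s) with Stress ∈ {7, 6}. Their Creep values: -28, -24. Mean = -26.

-26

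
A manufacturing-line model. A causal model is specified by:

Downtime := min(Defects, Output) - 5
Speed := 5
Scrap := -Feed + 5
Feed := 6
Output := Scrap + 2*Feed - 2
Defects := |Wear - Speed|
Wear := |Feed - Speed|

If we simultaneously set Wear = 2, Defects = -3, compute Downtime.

-8

Under do(Wear = 2, Defects = -3), each intervened variable's structural equation is replaced by its fixed value.
Scrap = -Feed + 5  [with Feed=6]  = -1
Output = Scrap + 2*Feed - 2  [with Scrap=-1, Feed=6]  = 9
Downtime = min(Defects, Output) - 5  [with Defects=-3, Output=9]  = -8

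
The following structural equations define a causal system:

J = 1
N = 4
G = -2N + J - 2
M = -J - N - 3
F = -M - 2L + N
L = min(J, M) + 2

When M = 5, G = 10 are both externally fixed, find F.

Setting M = 5, G = 10 by intervention discards those variables' equations.
L = min(J, M) + 2  [with J=1, M=5]  = 3
F = -M - 2L + N  [with M=5, L=3, N=4]  = -7

-7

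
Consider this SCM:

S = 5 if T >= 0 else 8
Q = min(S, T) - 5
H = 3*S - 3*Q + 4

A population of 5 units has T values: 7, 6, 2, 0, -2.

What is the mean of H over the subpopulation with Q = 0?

19

Observing Q=0 restricts to units where Q's equation naturally yields 0: T ∈ {7, 6}. In that subpopulation H = 19, 19, mean 19.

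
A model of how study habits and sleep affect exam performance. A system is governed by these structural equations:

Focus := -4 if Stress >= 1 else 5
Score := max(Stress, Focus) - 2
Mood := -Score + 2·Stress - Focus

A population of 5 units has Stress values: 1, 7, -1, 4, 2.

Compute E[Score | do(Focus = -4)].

0.6

Under do(Focus=-4), Focus's equation is replaced by Focus=-4 for every unit. Per-unit Score: -1, 5, -3, 2, 0. Mean = 0.6.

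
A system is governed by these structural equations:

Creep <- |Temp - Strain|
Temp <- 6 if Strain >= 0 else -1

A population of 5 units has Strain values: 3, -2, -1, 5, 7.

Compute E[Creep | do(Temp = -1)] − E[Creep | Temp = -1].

Under do(Temp=-1), Temp's equation is replaced by Temp=-1 for every unit. Per-unit Creep: 4, 1, 0, 6, 8. Mean = 3.8.
Observing Temp=-1 restricts to units where Temp's equation naturally yields -1: Strain ∈ {-2, -1}. In that subpopulation Creep = 1, 0, mean 0.5.
Difference = 3.8 − 0.5 = 3.3.

3.3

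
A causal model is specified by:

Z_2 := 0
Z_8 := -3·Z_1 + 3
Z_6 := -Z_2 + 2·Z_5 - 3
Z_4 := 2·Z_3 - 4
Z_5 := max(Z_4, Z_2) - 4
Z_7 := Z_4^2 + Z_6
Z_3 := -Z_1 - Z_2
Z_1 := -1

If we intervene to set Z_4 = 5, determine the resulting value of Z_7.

24

The intervention breaks the incoming arrows to Z_4: Z_4 := 2·Z_3 - 4 no longer applies, and Z_4 = 5.
Z_5 = max(Z_4, Z_2) - 4  [with Z_4=5, Z_2=0]  = 1
Z_6 = -Z_2 + 2·Z_5 - 3  [with Z_2=0, Z_5=1]  = -1
Z_7 = Z_4^2 + Z_6  [with Z_4=5, Z_6=-1]  = 24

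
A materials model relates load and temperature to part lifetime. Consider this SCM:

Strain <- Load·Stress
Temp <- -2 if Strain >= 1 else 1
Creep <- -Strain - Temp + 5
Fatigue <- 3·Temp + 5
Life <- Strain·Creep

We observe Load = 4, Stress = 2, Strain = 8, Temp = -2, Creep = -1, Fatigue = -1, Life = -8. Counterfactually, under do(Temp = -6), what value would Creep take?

3

Intervening sets Temp = -6 and removes its equation (Temp <- -2 if Strain >= 1 else 1).
Strain = Load·Stress  [with Load=4, Stress=2]  = 8
Creep = -Strain - Temp + 5  [with Strain=8, Temp=-6]  = 3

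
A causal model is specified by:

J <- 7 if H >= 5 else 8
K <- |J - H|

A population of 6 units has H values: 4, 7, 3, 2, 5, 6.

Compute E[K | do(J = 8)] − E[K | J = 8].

Under do(J=8), J's equation is replaced by J=8 for every unit. Per-unit K: 4, 1, 5, 6, 3, 2. Mean = 3.5.
E[K|J=8] averages over only the 3 units with J=8 (H = 4, 3, 2): K = 4, 5, 6, mean 5.
Difference = 3.5 − 5 = -1.5.

-1.5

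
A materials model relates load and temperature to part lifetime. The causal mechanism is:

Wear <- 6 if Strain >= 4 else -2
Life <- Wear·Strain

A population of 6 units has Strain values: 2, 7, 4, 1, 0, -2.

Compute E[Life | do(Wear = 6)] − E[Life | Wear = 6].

-21

do(Wear=6) breaks Wear's dependence on Strain. With Wear=6 fixed, Life across the units is 12, 42, 24, 6, 0, -12, mean 12.
Observing Wear=6 restricts to units where Wear's equation naturally yields 6: Strain ∈ {7, 4}. In that subpopulation Life = 42, 24, mean 33.
Difference = 12 − 33 = -21.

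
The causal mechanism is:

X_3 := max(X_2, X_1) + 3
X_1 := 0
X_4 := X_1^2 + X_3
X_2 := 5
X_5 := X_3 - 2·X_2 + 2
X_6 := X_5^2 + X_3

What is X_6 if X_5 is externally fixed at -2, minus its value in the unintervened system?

The intervention breaks the incoming arrows to X_5: X_5 := X_3 - 2·X_2 + 2 no longer applies, and X_5 = -2.
X_3 = max(X_2, X_1) + 3  [with X_2=5, X_1=0]  = 8
X_6 = X_5^2 + X_3  [with X_5=-2, X_3=8]  = 12
Without intervention: X_3 = max(X_2, X_1) + 3  [with X_2=5, X_1=0]  = 8; X_5 = X_3 - 2·X_2 + 2  [with X_3=8, X_2=5]  = 0; X_6 = X_5^2 + X_3  [with X_5=0, X_3=8]  = 8.
Change = 12 − 8 = 4.

4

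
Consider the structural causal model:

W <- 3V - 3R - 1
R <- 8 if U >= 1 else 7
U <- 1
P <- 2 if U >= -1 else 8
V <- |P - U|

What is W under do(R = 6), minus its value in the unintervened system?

6

do(R=6) replaces the equation R <- 8 if U >= 1 else 7 with the constant R = 6.
P = 2 if U >= -1 else 8  [with U=1]  = 2
V = |P - U|  [with P=2, U=1]  = 1
W = 3V - 3R - 1  [with V=1, R=6]  = -16
Without intervention: P = 2 if U >= -1 else 8  [with U=1]  = 2; R = 8 if U >= 1 else 7  [with U=1]  = 8; V = |P - U|  [with P=2, U=1]  = 1; W = 3V - 3R - 1  [with V=1, R=8]  = -22.
Change = -16 − (-22) = 6.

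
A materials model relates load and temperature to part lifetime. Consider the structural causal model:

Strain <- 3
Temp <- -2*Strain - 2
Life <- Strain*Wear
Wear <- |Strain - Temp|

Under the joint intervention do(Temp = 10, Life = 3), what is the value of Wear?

The joint intervention fixes Temp = 10, Life = 3, removing each variable's own equation.
Wear = |Strain - Temp|  [with Strain=3, Temp=10]  = 7

7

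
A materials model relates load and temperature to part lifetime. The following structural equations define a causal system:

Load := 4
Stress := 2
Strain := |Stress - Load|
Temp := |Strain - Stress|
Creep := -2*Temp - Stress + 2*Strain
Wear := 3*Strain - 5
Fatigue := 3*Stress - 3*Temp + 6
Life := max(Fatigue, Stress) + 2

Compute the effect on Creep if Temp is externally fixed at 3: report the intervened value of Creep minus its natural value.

Intervening sets Temp = 3 and removes its equation (Temp := |Strain - Stress|).
Strain = |Stress - Load|  [with Stress=2, Load=4]  = 2
Creep = -2*Temp - Stress + 2*Strain  [with Temp=3, Stress=2, Strain=2]  = -4
Without intervention: Strain = |Stress - Load|  [with Stress=2, Load=4]  = 2; Temp = |Strain - Stress|  [with Strain=2, Stress=2]  = 0; Creep = -2*Temp - Stress + 2*Strain  [with Temp=0, Stress=2, Strain=2]  = 2.
Change = -4 − 2 = -6.

-6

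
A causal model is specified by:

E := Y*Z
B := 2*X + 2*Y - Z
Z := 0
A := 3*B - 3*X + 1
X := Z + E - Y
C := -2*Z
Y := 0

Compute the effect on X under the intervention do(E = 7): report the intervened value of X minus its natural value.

The intervention breaks the incoming arrows to E: E := Y*Z no longer applies, and E = 7.
X = Z + E - Y  [with Z=0, E=7, Y=0]  = 7
Without intervention: E = Y*Z  [with Y=0, Z=0]  = 0; X = Z + E - Y  [with Z=0, E=0, Y=0]  = 0.
Change = 7 − 0 = 7.

7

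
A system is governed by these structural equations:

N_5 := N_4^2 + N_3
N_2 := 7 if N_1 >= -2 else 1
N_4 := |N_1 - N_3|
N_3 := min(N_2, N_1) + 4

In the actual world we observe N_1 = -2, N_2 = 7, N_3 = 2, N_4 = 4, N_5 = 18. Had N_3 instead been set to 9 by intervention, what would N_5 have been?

do(N_3=9) replaces the equation N_3 := min(N_2, N_1) + 4 with the constant N_3 = 9.
N_4 = |N_1 - N_3|  [with N_1=-2, N_3=9]  = 11
N_5 = N_4^2 + N_3  [with N_4=11, N_3=9]  = 130

130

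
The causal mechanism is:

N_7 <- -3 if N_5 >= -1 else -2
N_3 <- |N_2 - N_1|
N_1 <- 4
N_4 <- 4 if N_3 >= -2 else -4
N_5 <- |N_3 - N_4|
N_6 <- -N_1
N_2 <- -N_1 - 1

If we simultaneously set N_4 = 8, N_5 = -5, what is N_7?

Under do(N_4 = 8, N_5 = -5), each intervened variable's structural equation is replaced by its fixed value.
N_7 = -3 if N_5 >= -1 else -2  [with N_5=-5]  = -2

-2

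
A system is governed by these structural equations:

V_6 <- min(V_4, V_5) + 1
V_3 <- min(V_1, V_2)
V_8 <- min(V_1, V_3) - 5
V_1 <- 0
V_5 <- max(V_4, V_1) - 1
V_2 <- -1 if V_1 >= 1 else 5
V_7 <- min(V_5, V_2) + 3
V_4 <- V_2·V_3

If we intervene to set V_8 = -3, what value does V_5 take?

do(V_8=-3) replaces the equation V_8 <- min(V_1, V_3) - 5 with the constant V_8 = -3.
V_5 is not downstream of the intervention, so its value is determined by the original equations.
V_2 = -1 if V_1 >= 1 else 5  [with V_1=0]  = 5
V_3 = min(V_1, V_2)  [with V_1=0, V_2=5]  = 0
V_4 = V_2·V_3  [with V_2=5, V_3=0]  = 0
V_5 = max(V_4, V_1) - 1  [with V_4=0, V_1=0]  = -1

-1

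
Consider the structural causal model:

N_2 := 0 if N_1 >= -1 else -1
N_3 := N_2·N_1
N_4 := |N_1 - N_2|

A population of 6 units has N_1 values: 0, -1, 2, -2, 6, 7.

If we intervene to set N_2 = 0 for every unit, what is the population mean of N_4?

3

do(N_2=0) breaks N_2's dependence on N_1. With N_2=0 fixed, N_4 across the units is 0, 1, 2, 2, 6, 7, mean 3.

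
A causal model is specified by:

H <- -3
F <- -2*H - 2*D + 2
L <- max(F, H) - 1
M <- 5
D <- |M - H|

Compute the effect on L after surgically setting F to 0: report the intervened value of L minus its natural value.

Intervening sets F = 0 and removes its equation (F <- -2*H - 2*D + 2).
L = max(F, H) - 1  [with F=0, H=-3]  = -1
Without intervention: D = |M - H|  [with M=5, H=-3]  = 8; F = -2*H - 2*D + 2  [with H=-3, D=8]  = -8; L = max(F, H) - 1  [with F=-8, H=-3]  = -4.
Change = -1 − (-4) = 3.

3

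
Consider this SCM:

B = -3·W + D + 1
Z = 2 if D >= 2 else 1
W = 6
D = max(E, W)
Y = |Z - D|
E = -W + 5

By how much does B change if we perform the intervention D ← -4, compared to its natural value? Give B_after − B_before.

The intervention breaks the incoming arrows to D: D = max(E, W) no longer applies, and D = -4.
B = -3·W + D + 1  [with W=6, D=-4]  = -21
Without intervention: E = -W + 5  [with W=6]  = -1; D = max(E, W)  [with E=-1, W=6]  = 6; B = -3·W + D + 1  [with W=6, D=6]  = -11.
Change = -21 − (-11) = -10.

-10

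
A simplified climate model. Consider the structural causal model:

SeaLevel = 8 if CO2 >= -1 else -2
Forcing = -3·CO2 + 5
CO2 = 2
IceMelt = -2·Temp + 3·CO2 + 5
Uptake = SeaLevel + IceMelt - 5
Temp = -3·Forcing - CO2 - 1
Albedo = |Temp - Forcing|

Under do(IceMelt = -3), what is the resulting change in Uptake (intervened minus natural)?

-14

The intervention breaks the incoming arrows to IceMelt: IceMelt = -2·Temp + 3·CO2 + 5 no longer applies, and IceMelt = -3.
SeaLevel = 8 if CO2 >= -1 else -2  [with CO2=2]  = 8
Uptake = SeaLevel + IceMelt - 5  [with SeaLevel=8, IceMelt=-3]  = 0
Without intervention: Forcing = -3·CO2 + 5  [with CO2=2]  = -1; Temp = -3·Forcing - CO2 - 1  [with Forcing=-1, CO2=2]  = 0; IceMelt = -2·Temp + 3·CO2 + 5  [with Temp=0, CO2=2]  = 11; SeaLevel = 8 if CO2 >= -1 else -2  [with CO2=2]  = 8; Uptake = SeaLevel + IceMelt - 5  [with SeaLevel=8, IceMelt=11]  = 14.
Change = 0 − 14 = -14.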